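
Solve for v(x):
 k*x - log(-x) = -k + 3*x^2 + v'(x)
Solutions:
 v(x) = C1 + k*x^2/2 - x^3 + x*(k + 1) - x*log(-x)


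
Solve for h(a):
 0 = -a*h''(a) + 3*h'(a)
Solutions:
 h(a) = C1 + C2*a^4


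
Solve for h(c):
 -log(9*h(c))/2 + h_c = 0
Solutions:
 -2*Integral(1/(log(_y) + 2*log(3)), (_y, h(c))) = C1 - c


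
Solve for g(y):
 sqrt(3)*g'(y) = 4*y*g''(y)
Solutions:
 g(y) = C1 + C2*y^(sqrt(3)/4 + 1)


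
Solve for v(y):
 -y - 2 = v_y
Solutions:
 v(y) = C1 - y^2/2 - 2*y


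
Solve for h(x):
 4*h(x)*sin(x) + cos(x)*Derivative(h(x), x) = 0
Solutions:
 h(x) = C1*cos(x)^4


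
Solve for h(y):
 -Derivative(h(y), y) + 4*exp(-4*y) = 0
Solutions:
 h(y) = C1 - exp(-4*y)


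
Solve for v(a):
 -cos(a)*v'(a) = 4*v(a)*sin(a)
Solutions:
 v(a) = C1*cos(a)^4


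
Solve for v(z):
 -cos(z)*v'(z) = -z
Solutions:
 v(z) = C1 + Integral(z/cos(z), z)


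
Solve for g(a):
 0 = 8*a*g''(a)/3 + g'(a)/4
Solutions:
 g(a) = C1 + C2*a^(29/32)


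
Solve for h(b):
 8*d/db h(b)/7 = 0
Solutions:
 h(b) = C1


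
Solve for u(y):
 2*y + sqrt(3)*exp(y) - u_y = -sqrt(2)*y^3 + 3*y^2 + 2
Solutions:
 u(y) = C1 + sqrt(2)*y^4/4 - y^3 + y^2 - 2*y + sqrt(3)*exp(y)


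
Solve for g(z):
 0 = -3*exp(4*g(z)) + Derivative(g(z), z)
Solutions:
 g(z) = log(-(-1/(C1 + 12*z))^(1/4))
 g(z) = log(-1/(C1 + 12*z))/4
 g(z) = log(-I*(-1/(C1 + 12*z))^(1/4))
 g(z) = log(I*(-1/(C1 + 12*z))^(1/4))


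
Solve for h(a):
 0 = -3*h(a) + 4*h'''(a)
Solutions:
 h(a) = C3*exp(6^(1/3)*a/2) + (C1*sin(2^(1/3)*3^(5/6)*a/4) + C2*cos(2^(1/3)*3^(5/6)*a/4))*exp(-6^(1/3)*a/4)


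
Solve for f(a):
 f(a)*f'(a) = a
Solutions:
 f(a) = -sqrt(C1 + a^2)
 f(a) = sqrt(C1 + a^2)


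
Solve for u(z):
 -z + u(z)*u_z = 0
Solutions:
 u(z) = -sqrt(C1 + z^2)
 u(z) = sqrt(C1 + z^2)


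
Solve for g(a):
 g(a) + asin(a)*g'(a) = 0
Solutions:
 g(a) = C1*exp(-Integral(1/asin(a), a))


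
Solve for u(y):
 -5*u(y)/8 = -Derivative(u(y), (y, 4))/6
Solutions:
 u(y) = C1*exp(-15^(1/4)*sqrt(2)*y/2) + C2*exp(15^(1/4)*sqrt(2)*y/2) + C3*sin(15^(1/4)*sqrt(2)*y/2) + C4*cos(15^(1/4)*sqrt(2)*y/2)


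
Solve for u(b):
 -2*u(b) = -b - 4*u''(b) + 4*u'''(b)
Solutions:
 u(b) = C1*exp(b*(2*2^(2/3)/(3*sqrt(57) + 23)^(1/3) + 4 + 2^(1/3)*(3*sqrt(57) + 23)^(1/3))/12)*sin(2^(1/3)*sqrt(3)*b*(-(3*sqrt(57) + 23)^(1/3) + 2*2^(1/3)/(3*sqrt(57) + 23)^(1/3))/12) + C2*exp(b*(2*2^(2/3)/(3*sqrt(57) + 23)^(1/3) + 4 + 2^(1/3)*(3*sqrt(57) + 23)^(1/3))/12)*cos(2^(1/3)*sqrt(3)*b*(-(3*sqrt(57) + 23)^(1/3) + 2*2^(1/3)/(3*sqrt(57) + 23)^(1/3))/12) + C3*exp(b*(-2^(1/3)*(3*sqrt(57) + 23)^(1/3) - 2*2^(2/3)/(3*sqrt(57) + 23)^(1/3) + 2)/6) + b/2


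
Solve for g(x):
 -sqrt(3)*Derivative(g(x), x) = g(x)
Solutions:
 g(x) = C1*exp(-sqrt(3)*x/3)


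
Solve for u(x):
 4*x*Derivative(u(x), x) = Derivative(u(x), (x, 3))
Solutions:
 u(x) = C1 + Integral(C2*airyai(2^(2/3)*x) + C3*airybi(2^(2/3)*x), x)


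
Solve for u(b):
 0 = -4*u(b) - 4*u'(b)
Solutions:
 u(b) = C1*exp(-b)


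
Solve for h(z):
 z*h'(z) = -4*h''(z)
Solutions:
 h(z) = C1 + C2*erf(sqrt(2)*z/4)


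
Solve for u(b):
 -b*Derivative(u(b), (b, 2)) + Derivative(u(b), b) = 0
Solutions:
 u(b) = C1 + C2*b^2


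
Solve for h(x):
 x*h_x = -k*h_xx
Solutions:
 h(x) = C1 + C2*sqrt(k)*erf(sqrt(2)*x*sqrt(1/k)/2)


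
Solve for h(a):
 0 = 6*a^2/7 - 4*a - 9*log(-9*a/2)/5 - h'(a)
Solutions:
 h(a) = C1 + 2*a^3/7 - 2*a^2 - 9*a*log(-a)/5 + 9*a*(-2*log(3) + log(2) + 1)/5


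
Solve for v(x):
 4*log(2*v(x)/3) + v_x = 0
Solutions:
 Integral(1/(log(_y) - log(3) + log(2)), (_y, v(x)))/4 = C1 - x


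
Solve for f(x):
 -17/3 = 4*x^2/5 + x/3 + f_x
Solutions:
 f(x) = C1 - 4*x^3/15 - x^2/6 - 17*x/3


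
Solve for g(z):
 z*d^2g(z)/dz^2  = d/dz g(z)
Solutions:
 g(z) = C1 + C2*z^2


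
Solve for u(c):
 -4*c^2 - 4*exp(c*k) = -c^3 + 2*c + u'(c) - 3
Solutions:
 u(c) = C1 + c^4/4 - 4*c^3/3 - c^2 + 3*c - 4*exp(c*k)/k


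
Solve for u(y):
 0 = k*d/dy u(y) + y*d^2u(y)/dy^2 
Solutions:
 u(y) = C1 + y^(1 - re(k))*(C2*sin(log(y)*Abs(im(k))) + C3*cos(log(y)*im(k)))


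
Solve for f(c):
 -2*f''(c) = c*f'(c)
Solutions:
 f(c) = C1 + C2*erf(c/2)


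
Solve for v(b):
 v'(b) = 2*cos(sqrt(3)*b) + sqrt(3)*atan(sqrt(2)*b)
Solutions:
 v(b) = C1 + sqrt(3)*(b*atan(sqrt(2)*b) - sqrt(2)*log(2*b^2 + 1)/4) + 2*sqrt(3)*sin(sqrt(3)*b)/3


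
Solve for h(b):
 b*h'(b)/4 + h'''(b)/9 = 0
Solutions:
 h(b) = C1 + Integral(C2*airyai(-2^(1/3)*3^(2/3)*b/2) + C3*airybi(-2^(1/3)*3^(2/3)*b/2), b)


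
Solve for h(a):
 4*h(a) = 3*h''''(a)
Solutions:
 h(a) = C1*exp(-sqrt(2)*3^(3/4)*a/3) + C2*exp(sqrt(2)*3^(3/4)*a/3) + C3*sin(sqrt(2)*3^(3/4)*a/3) + C4*cos(sqrt(2)*3^(3/4)*a/3)


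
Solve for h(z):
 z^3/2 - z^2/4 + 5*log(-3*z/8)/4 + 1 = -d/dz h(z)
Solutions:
 h(z) = C1 - z^4/8 + z^3/12 - 5*z*log(-z)/4 + z*(-2*log(3) + 1/4 + 3*log(6)/4 + 3*log(2))


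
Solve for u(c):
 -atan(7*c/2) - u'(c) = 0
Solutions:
 u(c) = C1 - c*atan(7*c/2) + log(49*c^2 + 4)/7


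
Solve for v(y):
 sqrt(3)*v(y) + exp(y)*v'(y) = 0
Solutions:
 v(y) = C1*exp(sqrt(3)*exp(-y))


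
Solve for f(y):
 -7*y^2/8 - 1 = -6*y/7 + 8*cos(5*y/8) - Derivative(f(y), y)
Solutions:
 f(y) = C1 + 7*y^3/24 - 3*y^2/7 + y + 64*sin(5*y/8)/5


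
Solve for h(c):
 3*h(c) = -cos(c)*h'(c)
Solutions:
 h(c) = C1*(sin(c) - 1)^(3/2)/(sin(c) + 1)^(3/2)


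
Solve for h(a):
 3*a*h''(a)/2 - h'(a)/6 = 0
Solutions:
 h(a) = C1 + C2*a^(10/9)


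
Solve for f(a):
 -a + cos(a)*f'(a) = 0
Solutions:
 f(a) = C1 + Integral(a/cos(a), a)


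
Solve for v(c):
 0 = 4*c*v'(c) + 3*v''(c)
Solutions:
 v(c) = C1 + C2*erf(sqrt(6)*c/3)


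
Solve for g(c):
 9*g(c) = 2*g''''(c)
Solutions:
 g(c) = C1*exp(-2^(3/4)*sqrt(3)*c/2) + C2*exp(2^(3/4)*sqrt(3)*c/2) + C3*sin(2^(3/4)*sqrt(3)*c/2) + C4*cos(2^(3/4)*sqrt(3)*c/2)


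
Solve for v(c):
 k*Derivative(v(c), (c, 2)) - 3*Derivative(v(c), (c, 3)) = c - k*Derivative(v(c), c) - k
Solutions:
 v(c) = C1 + C2*exp(c*(k - sqrt(k*(k + 12)))/6) + C3*exp(c*(k + sqrt(k*(k + 12)))/6) + c^2/(2*k) - c - c/k


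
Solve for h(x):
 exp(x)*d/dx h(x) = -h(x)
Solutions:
 h(x) = C1*exp(exp(-x))


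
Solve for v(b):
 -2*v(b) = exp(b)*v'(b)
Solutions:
 v(b) = C1*exp(2*exp(-b))


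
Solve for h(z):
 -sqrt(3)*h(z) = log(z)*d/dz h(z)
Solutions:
 h(z) = C1*exp(-sqrt(3)*li(z))


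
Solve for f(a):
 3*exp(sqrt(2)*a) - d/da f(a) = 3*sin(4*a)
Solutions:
 f(a) = C1 + 3*sqrt(2)*exp(sqrt(2)*a)/2 + 3*cos(4*a)/4


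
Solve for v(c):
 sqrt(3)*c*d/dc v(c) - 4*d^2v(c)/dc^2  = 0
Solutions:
 v(c) = C1 + C2*erfi(sqrt(2)*3^(1/4)*c/4)


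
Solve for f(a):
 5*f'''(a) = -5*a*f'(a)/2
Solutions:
 f(a) = C1 + Integral(C2*airyai(-2^(2/3)*a/2) + C3*airybi(-2^(2/3)*a/2), a)


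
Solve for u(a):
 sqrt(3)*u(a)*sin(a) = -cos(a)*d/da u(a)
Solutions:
 u(a) = C1*cos(a)^(sqrt(3))


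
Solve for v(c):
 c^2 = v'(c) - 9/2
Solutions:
 v(c) = C1 + c^3/3 + 9*c/2


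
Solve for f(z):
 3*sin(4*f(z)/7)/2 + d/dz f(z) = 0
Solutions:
 3*z/2 + 7*log(cos(4*f(z)/7) - 1)/8 - 7*log(cos(4*f(z)/7) + 1)/8 = C1


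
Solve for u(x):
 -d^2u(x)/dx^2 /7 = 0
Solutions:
 u(x) = C1 + C2*x


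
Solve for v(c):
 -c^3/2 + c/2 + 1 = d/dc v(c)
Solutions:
 v(c) = C1 - c^4/8 + c^2/4 + c


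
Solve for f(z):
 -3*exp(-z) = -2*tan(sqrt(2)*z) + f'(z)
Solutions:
 f(z) = C1 + sqrt(2)*log(tan(sqrt(2)*z)^2 + 1)/2 + 3*exp(-z)


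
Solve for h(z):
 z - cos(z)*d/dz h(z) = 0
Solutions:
 h(z) = C1 + Integral(z/cos(z), z)


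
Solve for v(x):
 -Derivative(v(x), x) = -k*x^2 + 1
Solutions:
 v(x) = C1 + k*x^3/3 - x


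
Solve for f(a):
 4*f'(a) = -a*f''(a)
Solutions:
 f(a) = C1 + C2/a^3


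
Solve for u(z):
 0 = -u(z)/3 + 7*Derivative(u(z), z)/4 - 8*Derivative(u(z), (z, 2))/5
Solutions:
 u(z) = C1*exp(z*(105 - sqrt(3345))/192) + C2*exp(z*(sqrt(3345) + 105)/192)


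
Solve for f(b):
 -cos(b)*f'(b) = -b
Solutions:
 f(b) = C1 + Integral(b/cos(b), b)


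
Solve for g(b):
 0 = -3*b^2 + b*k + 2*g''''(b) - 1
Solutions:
 g(b) = C1 + C2*b + C3*b^2 + C4*b^3 + b^6/240 - b^5*k/240 + b^4/48


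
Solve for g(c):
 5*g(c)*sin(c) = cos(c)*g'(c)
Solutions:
 g(c) = C1/cos(c)^5


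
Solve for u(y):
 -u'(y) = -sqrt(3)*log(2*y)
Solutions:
 u(y) = C1 + sqrt(3)*y*log(y) - sqrt(3)*y + sqrt(3)*y*log(2)


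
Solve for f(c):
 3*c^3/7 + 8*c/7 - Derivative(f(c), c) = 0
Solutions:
 f(c) = C1 + 3*c^4/28 + 4*c^2/7


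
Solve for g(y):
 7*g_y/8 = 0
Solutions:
 g(y) = C1


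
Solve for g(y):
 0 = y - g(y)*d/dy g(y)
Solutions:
 g(y) = -sqrt(C1 + y^2)
 g(y) = sqrt(C1 + y^2)


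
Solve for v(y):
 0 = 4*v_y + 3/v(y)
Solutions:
 v(y) = -sqrt(C1 - 6*y)/2
 v(y) = sqrt(C1 - 6*y)/2


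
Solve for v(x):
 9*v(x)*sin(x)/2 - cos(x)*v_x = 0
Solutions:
 v(x) = C1/cos(x)^(9/2)


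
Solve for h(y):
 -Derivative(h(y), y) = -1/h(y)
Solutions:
 h(y) = -sqrt(C1 + 2*y)
 h(y) = sqrt(C1 + 2*y)


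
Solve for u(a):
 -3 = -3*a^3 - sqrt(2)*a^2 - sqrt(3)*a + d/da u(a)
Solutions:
 u(a) = C1 + 3*a^4/4 + sqrt(2)*a^3/3 + sqrt(3)*a^2/2 - 3*a


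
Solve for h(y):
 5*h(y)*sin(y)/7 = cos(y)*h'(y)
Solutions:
 h(y) = C1/cos(y)^(5/7)


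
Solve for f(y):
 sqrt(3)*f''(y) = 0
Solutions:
 f(y) = C1 + C2*y


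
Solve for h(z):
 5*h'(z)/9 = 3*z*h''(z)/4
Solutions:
 h(z) = C1 + C2*z^(47/27)


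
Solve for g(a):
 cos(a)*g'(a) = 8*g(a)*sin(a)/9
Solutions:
 g(a) = C1/cos(a)^(8/9)


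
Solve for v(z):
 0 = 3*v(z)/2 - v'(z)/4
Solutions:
 v(z) = C1*exp(6*z)


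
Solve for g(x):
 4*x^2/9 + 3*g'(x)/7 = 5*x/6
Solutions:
 g(x) = C1 - 28*x^3/81 + 35*x^2/36


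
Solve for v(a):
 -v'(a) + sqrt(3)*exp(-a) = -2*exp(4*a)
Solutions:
 v(a) = C1 + exp(4*a)/2 - sqrt(3)*exp(-a)


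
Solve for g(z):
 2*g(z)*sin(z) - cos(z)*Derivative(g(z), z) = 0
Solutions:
 g(z) = C1/cos(z)^2


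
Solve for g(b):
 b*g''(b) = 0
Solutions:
 g(b) = C1 + C2*b


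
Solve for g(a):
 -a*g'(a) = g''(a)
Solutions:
 g(a) = C1 + C2*erf(sqrt(2)*a/2)


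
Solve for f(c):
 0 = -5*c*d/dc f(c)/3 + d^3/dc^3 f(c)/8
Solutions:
 f(c) = C1 + Integral(C2*airyai(2*3^(2/3)*5^(1/3)*c/3) + C3*airybi(2*3^(2/3)*5^(1/3)*c/3), c)


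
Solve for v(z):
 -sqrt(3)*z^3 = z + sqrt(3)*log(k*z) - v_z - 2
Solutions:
 v(z) = C1 + sqrt(3)*z^4/4 + z^2/2 + sqrt(3)*z*log(k*z) + z*(-2 - sqrt(3))


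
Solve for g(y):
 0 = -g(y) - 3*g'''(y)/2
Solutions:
 g(y) = C3*exp(-2^(1/3)*3^(2/3)*y/3) + (C1*sin(2^(1/3)*3^(1/6)*y/2) + C2*cos(2^(1/3)*3^(1/6)*y/2))*exp(2^(1/3)*3^(2/3)*y/6)


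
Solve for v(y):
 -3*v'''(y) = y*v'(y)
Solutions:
 v(y) = C1 + Integral(C2*airyai(-3^(2/3)*y/3) + C3*airybi(-3^(2/3)*y/3), y)


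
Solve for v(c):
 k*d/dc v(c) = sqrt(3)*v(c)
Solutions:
 v(c) = C1*exp(sqrt(3)*c/k)


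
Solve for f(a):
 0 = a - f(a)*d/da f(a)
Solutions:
 f(a) = -sqrt(C1 + a^2)
 f(a) = sqrt(C1 + a^2)


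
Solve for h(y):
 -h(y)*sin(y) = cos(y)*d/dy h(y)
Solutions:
 h(y) = C1*cos(y)


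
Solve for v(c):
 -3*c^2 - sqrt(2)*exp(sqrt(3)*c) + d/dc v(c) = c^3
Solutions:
 v(c) = C1 + c^4/4 + c^3 + sqrt(6)*exp(sqrt(3)*c)/3


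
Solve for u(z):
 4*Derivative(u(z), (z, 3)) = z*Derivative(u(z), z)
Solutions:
 u(z) = C1 + Integral(C2*airyai(2^(1/3)*z/2) + C3*airybi(2^(1/3)*z/2), z)


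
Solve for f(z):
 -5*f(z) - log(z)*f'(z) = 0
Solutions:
 f(z) = C1*exp(-5*li(z))


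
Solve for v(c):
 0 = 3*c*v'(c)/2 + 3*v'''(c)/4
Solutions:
 v(c) = C1 + Integral(C2*airyai(-2^(1/3)*c) + C3*airybi(-2^(1/3)*c), c)


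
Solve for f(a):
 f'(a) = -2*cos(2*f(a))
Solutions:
 f(a) = -asin((C1 + exp(8*a))/(C1 - exp(8*a)))/2 + pi/2
 f(a) = asin((C1 + exp(8*a))/(C1 - exp(8*a)))/2


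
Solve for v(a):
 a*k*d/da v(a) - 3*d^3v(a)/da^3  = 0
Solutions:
 v(a) = C1 + Integral(C2*airyai(3^(2/3)*a*k^(1/3)/3) + C3*airybi(3^(2/3)*a*k^(1/3)/3), a)


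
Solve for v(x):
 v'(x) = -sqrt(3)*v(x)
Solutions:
 v(x) = C1*exp(-sqrt(3)*x)


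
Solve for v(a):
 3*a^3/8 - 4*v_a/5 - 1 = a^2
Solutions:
 v(a) = C1 + 15*a^4/128 - 5*a^3/12 - 5*a/4


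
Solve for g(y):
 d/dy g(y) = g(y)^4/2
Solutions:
 g(y) = 2^(1/3)*(-1/(C1 + 3*y))^(1/3)
 g(y) = 2^(1/3)*(-1/(C1 + y))^(1/3)*(-3^(2/3) - 3*3^(1/6)*I)/6
 g(y) = 2^(1/3)*(-1/(C1 + y))^(1/3)*(-3^(2/3) + 3*3^(1/6)*I)/6


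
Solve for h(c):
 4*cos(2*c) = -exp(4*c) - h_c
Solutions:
 h(c) = C1 - exp(4*c)/4 - 2*sin(2*c)


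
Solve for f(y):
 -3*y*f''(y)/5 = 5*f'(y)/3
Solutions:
 f(y) = C1 + C2/y^(16/9)


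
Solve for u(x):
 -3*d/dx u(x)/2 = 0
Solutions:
 u(x) = C1


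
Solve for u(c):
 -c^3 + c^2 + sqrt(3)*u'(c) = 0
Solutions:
 u(c) = C1 + sqrt(3)*c^4/12 - sqrt(3)*c^3/9


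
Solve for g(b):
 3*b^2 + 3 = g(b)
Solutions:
 g(b) = 3*b^2 + 3


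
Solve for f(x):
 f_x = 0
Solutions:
 f(x) = C1


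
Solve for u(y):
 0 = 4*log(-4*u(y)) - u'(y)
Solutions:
 -Integral(1/(log(-_y) + 2*log(2)), (_y, u(y)))/4 = C1 - y


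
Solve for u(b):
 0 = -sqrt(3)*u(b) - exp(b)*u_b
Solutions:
 u(b) = C1*exp(sqrt(3)*exp(-b))


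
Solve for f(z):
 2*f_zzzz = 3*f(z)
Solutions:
 f(z) = C1*exp(-2^(3/4)*3^(1/4)*z/2) + C2*exp(2^(3/4)*3^(1/4)*z/2) + C3*sin(2^(3/4)*3^(1/4)*z/2) + C4*cos(2^(3/4)*3^(1/4)*z/2)


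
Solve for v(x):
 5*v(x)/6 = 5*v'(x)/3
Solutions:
 v(x) = C1*exp(x/2)


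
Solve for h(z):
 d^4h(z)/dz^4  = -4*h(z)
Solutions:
 h(z) = (C1*sin(z) + C2*cos(z))*exp(-z) + (C3*sin(z) + C4*cos(z))*exp(z)


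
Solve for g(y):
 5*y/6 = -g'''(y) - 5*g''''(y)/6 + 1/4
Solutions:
 g(y) = C1 + C2*y + C3*y^2 + C4*exp(-6*y/5) - 5*y^4/144 + 17*y^3/108


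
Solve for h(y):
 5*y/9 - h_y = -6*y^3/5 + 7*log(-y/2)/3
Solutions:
 h(y) = C1 + 3*y^4/10 + 5*y^2/18 - 7*y*log(-y)/3 + 7*y*(log(2) + 1)/3


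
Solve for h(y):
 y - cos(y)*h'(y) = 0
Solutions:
 h(y) = C1 + Integral(y/cos(y), y)


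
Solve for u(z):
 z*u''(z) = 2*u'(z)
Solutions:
 u(z) = C1 + C2*z^3


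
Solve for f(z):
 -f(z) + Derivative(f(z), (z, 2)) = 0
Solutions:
 f(z) = C1*exp(-z) + C2*exp(z)


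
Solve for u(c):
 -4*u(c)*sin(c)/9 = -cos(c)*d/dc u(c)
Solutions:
 u(c) = C1/cos(c)^(4/9)


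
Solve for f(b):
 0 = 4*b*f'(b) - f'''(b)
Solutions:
 f(b) = C1 + Integral(C2*airyai(2^(2/3)*b) + C3*airybi(2^(2/3)*b), b)


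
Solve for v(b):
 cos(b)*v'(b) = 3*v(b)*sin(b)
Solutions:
 v(b) = C1/cos(b)^3


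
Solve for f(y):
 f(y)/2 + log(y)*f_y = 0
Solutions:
 f(y) = C1*exp(-li(y)/2)


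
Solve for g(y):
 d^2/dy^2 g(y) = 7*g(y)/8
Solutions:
 g(y) = C1*exp(-sqrt(14)*y/4) + C2*exp(sqrt(14)*y/4)


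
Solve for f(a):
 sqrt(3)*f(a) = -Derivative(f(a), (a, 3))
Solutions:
 f(a) = C3*exp(-3^(1/6)*a) + (C1*sin(3^(2/3)*a/2) + C2*cos(3^(2/3)*a/2))*exp(3^(1/6)*a/2)


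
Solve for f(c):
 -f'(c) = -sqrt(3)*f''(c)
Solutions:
 f(c) = C1 + C2*exp(sqrt(3)*c/3)


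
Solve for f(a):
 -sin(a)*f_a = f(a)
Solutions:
 f(a) = C1*sqrt(cos(a) + 1)/sqrt(cos(a) - 1)


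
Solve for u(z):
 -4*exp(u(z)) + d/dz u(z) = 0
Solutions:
 u(z) = log(-1/(C1 + 4*z))


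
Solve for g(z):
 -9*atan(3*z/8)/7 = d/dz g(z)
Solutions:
 g(z) = C1 - 9*z*atan(3*z/8)/7 + 12*log(9*z^2 + 64)/7


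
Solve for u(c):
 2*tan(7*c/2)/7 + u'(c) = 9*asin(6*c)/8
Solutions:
 u(c) = C1 + 9*c*asin(6*c)/8 + 3*sqrt(1 - 36*c^2)/16 + 4*log(cos(7*c/2))/49


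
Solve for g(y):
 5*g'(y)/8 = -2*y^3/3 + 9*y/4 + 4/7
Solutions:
 g(y) = C1 - 4*y^4/15 + 9*y^2/5 + 32*y/35


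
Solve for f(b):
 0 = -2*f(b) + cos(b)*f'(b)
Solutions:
 f(b) = C1*(sin(b) + 1)/(sin(b) - 1)


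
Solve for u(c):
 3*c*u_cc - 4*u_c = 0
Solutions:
 u(c) = C1 + C2*c^(7/3)


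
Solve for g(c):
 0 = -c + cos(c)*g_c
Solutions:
 g(c) = C1 + Integral(c/cos(c), c)


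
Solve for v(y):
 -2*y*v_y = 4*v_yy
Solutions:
 v(y) = C1 + C2*erf(y/2)


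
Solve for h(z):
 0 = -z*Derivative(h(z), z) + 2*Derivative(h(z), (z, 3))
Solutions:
 h(z) = C1 + Integral(C2*airyai(2^(2/3)*z/2) + C3*airybi(2^(2/3)*z/2), z)


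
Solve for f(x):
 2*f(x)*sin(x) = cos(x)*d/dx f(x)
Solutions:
 f(x) = C1/cos(x)^2


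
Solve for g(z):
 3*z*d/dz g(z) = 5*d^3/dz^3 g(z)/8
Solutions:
 g(z) = C1 + Integral(C2*airyai(2*3^(1/3)*5^(2/3)*z/5) + C3*airybi(2*3^(1/3)*5^(2/3)*z/5), z)


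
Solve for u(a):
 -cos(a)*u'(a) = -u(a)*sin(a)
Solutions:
 u(a) = C1/cos(a)


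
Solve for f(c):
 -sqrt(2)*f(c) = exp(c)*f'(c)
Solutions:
 f(c) = C1*exp(sqrt(2)*exp(-c))


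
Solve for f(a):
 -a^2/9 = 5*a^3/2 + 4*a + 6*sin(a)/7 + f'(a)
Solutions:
 f(a) = C1 - 5*a^4/8 - a^3/27 - 2*a^2 + 6*cos(a)/7


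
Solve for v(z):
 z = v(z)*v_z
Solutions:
 v(z) = -sqrt(C1 + z^2)
 v(z) = sqrt(C1 + z^2)


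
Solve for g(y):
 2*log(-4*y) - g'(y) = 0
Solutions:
 g(y) = C1 + 2*y*log(-y) + 2*y*(-1 + 2*log(2))


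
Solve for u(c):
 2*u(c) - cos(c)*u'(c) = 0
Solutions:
 u(c) = C1*(sin(c) + 1)/(sin(c) - 1)


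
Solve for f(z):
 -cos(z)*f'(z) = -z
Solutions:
 f(z) = C1 + Integral(z/cos(z), z)


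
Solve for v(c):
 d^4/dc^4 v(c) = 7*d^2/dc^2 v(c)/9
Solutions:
 v(c) = C1 + C2*c + C3*exp(-sqrt(7)*c/3) + C4*exp(sqrt(7)*c/3)


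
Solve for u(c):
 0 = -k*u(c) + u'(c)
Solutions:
 u(c) = C1*exp(c*k)


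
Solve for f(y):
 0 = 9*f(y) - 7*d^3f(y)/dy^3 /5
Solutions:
 f(y) = C3*exp(45^(1/3)*7^(2/3)*y/7) + (C1*sin(3*3^(1/6)*5^(1/3)*7^(2/3)*y/14) + C2*cos(3*3^(1/6)*5^(1/3)*7^(2/3)*y/14))*exp(-45^(1/3)*7^(2/3)*y/14)


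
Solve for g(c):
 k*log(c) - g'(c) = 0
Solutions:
 g(c) = C1 + c*k*log(c) - c*k


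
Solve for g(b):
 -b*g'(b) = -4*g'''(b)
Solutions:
 g(b) = C1 + Integral(C2*airyai(2^(1/3)*b/2) + C3*airybi(2^(1/3)*b/2), b)


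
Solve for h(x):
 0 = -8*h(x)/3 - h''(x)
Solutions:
 h(x) = C1*sin(2*sqrt(6)*x/3) + C2*cos(2*sqrt(6)*x/3)


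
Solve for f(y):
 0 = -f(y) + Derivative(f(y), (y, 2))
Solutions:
 f(y) = C1*exp(-y) + C2*exp(y)


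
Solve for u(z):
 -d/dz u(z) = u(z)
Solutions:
 u(z) = C1*exp(-z)


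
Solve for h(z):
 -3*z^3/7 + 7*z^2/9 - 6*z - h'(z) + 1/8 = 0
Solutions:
 h(z) = C1 - 3*z^4/28 + 7*z^3/27 - 3*z^2 + z/8


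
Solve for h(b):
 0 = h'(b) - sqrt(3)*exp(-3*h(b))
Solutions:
 h(b) = log(C1 + 3*sqrt(3)*b)/3
 h(b) = log((-3^(1/3) - 3^(5/6)*I)*(C1 + sqrt(3)*b)^(1/3)/2)
 h(b) = log((-3^(1/3) + 3^(5/6)*I)*(C1 + sqrt(3)*b)^(1/3)/2)


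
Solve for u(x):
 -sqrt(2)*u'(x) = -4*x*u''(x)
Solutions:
 u(x) = C1 + C2*x^(sqrt(2)/4 + 1)


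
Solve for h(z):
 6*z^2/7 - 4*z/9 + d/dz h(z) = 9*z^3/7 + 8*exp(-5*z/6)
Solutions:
 h(z) = C1 + 9*z^4/28 - 2*z^3/7 + 2*z^2/9 - 48*exp(-5*z/6)/5


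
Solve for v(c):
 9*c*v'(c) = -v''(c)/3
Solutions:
 v(c) = C1 + C2*erf(3*sqrt(6)*c/2)


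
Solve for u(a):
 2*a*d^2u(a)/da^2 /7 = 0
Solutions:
 u(a) = C1 + C2*a


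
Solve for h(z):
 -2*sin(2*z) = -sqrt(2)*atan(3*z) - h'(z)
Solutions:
 h(z) = C1 - sqrt(2)*(z*atan(3*z) - log(9*z^2 + 1)/6) - cos(2*z)


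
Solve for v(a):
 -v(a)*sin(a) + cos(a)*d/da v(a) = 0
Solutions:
 v(a) = C1/cos(a)


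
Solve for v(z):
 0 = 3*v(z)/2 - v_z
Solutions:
 v(z) = C1*exp(3*z/2)


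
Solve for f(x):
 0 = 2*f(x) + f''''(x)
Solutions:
 f(x) = (C1*sin(2^(3/4)*x/2) + C2*cos(2^(3/4)*x/2))*exp(-2^(3/4)*x/2) + (C3*sin(2^(3/4)*x/2) + C4*cos(2^(3/4)*x/2))*exp(2^(3/4)*x/2)


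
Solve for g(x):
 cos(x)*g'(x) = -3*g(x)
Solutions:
 g(x) = C1*(sin(x) - 1)^(3/2)/(sin(x) + 1)^(3/2)


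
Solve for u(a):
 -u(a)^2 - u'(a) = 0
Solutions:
 u(a) = 1/(C1 + a)


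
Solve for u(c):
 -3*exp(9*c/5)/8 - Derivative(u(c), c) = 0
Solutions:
 u(c) = C1 - 5*exp(9*c/5)/24


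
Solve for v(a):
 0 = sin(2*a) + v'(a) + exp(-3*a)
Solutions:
 v(a) = C1 + cos(2*a)/2 + exp(-3*a)/3


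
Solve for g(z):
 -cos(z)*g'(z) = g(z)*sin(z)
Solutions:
 g(z) = C1*cos(z)


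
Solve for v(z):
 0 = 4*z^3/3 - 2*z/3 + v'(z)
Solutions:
 v(z) = C1 - z^4/3 + z^2/3


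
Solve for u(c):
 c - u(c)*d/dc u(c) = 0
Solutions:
 u(c) = -sqrt(C1 + c^2)
 u(c) = sqrt(C1 + c^2)


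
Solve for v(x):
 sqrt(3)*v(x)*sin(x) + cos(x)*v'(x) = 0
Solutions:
 v(x) = C1*cos(x)^(sqrt(3))


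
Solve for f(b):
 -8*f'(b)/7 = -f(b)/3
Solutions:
 f(b) = C1*exp(7*b/24)


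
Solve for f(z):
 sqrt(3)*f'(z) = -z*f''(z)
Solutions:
 f(z) = C1 + C2*z^(1 - sqrt(3))


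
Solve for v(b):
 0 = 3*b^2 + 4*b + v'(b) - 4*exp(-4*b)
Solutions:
 v(b) = C1 - b^3 - 2*b^2 - exp(-4*b)


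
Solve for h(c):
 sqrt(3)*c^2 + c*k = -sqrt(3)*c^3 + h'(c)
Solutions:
 h(c) = C1 + sqrt(3)*c^4/4 + sqrt(3)*c^3/3 + c^2*k/2


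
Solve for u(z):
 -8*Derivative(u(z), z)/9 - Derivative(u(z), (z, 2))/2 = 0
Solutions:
 u(z) = C1 + C2*exp(-16*z/9)


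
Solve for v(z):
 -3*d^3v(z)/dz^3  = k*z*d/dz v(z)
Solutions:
 v(z) = C1 + Integral(C2*airyai(3^(2/3)*z*(-k)^(1/3)/3) + C3*airybi(3^(2/3)*z*(-k)^(1/3)/3), z)


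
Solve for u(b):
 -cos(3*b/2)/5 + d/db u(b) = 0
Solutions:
 u(b) = C1 + 2*sin(3*b/2)/15


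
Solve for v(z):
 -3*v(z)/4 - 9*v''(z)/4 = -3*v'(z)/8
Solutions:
 v(z) = (C1*sin(sqrt(47)*z/12) + C2*cos(sqrt(47)*z/12))*exp(z/12)


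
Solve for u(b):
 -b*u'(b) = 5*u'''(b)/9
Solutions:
 u(b) = C1 + Integral(C2*airyai(-15^(2/3)*b/5) + C3*airybi(-15^(2/3)*b/5), b)


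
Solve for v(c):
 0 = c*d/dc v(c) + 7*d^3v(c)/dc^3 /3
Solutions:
 v(c) = C1 + Integral(C2*airyai(-3^(1/3)*7^(2/3)*c/7) + C3*airybi(-3^(1/3)*7^(2/3)*c/7), c)


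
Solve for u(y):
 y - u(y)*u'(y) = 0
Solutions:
 u(y) = -sqrt(C1 + y^2)
 u(y) = sqrt(C1 + y^2)


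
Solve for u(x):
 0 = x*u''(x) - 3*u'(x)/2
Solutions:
 u(x) = C1 + C2*x^(5/2)


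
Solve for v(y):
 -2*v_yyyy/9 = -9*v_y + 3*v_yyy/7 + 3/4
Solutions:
 v(y) = C1 + C2*exp(-3*y*(3*3^(2/3)/(14*sqrt(2338) + 677)^(1/3) + 6 + 3^(1/3)*(14*sqrt(2338) + 677)^(1/3))/28)*sin(3*3^(1/6)*y*(-3^(2/3)*(14*sqrt(2338) + 677)^(1/3) + 9/(14*sqrt(2338) + 677)^(1/3))/28) + C3*exp(-3*y*(3*3^(2/3)/(14*sqrt(2338) + 677)^(1/3) + 6 + 3^(1/3)*(14*sqrt(2338) + 677)^(1/3))/28)*cos(3*3^(1/6)*y*(-3^(2/3)*(14*sqrt(2338) + 677)^(1/3) + 9/(14*sqrt(2338) + 677)^(1/3))/28) + C4*exp(3*y*(-3 + 3*3^(2/3)/(14*sqrt(2338) + 677)^(1/3) + 3^(1/3)*(14*sqrt(2338) + 677)^(1/3))/14) + y/12


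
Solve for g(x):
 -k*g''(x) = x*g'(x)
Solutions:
 g(x) = C1 + C2*sqrt(k)*erf(sqrt(2)*x*sqrt(1/k)/2)


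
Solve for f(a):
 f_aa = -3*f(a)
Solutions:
 f(a) = C1*sin(sqrt(3)*a) + C2*cos(sqrt(3)*a)


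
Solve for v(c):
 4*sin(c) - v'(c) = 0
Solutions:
 v(c) = C1 - 4*cos(c)


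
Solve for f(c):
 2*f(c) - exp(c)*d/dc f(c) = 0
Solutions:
 f(c) = C1*exp(-2*exp(-c))


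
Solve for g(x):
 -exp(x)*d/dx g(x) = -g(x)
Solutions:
 g(x) = C1*exp(-exp(-x))


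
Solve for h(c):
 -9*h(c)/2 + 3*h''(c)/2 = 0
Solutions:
 h(c) = C1*exp(-sqrt(3)*c) + C2*exp(sqrt(3)*c)


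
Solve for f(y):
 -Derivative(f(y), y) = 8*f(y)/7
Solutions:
 f(y) = C1*exp(-8*y/7)


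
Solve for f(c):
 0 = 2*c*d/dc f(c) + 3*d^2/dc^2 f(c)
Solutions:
 f(c) = C1 + C2*erf(sqrt(3)*c/3)


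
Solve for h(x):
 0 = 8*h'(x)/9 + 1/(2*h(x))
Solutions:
 h(x) = -sqrt(C1 - 18*x)/4
 h(x) = sqrt(C1 - 18*x)/4


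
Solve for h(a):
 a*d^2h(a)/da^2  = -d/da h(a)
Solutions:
 h(a) = C1 + C2*log(a)


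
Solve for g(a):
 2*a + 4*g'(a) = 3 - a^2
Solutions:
 g(a) = C1 - a^3/12 - a^2/4 + 3*a/4


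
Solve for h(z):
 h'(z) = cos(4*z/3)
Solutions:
 h(z) = C1 + 3*sin(4*z/3)/4


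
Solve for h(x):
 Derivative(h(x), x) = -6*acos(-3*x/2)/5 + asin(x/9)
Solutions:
 h(x) = C1 - 6*x*acos(-3*x/2)/5 + x*asin(x/9) - 2*sqrt(4 - 9*x^2)/5 + sqrt(81 - x^2)


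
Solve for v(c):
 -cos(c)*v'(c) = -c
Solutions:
 v(c) = C1 + Integral(c/cos(c), c)


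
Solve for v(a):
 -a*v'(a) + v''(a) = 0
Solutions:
 v(a) = C1 + C2*erfi(sqrt(2)*a/2)


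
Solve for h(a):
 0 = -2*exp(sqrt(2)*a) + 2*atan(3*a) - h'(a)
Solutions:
 h(a) = C1 + 2*a*atan(3*a) - sqrt(2)*exp(sqrt(2)*a) - log(9*a^2 + 1)/3


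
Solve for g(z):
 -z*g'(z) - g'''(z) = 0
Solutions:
 g(z) = C1 + Integral(C2*airyai(-z) + C3*airybi(-z), z)


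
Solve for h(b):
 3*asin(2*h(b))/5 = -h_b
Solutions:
 Integral(1/asin(2*_y), (_y, h(b))) = C1 - 3*b/5


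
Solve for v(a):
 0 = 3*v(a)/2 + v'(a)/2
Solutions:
 v(a) = C1*exp(-3*a)


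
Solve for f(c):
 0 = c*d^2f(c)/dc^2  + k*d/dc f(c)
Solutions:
 f(c) = C1 + c^(1 - re(k))*(C2*sin(log(c)*Abs(im(k))) + C3*cos(log(c)*im(k)))


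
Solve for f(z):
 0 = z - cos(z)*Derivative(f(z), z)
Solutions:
 f(z) = C1 + Integral(z/cos(z), z)


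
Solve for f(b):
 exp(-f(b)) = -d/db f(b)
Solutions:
 f(b) = log(C1 - b)


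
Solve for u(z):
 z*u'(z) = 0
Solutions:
 u(z) = C1


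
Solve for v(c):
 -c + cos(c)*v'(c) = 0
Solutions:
 v(c) = C1 + Integral(c/cos(c), c)


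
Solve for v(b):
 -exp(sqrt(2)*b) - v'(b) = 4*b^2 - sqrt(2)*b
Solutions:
 v(b) = C1 - 4*b^3/3 + sqrt(2)*b^2/2 - sqrt(2)*exp(sqrt(2)*b)/2


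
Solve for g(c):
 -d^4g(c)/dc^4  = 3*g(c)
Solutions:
 g(c) = (C1*sin(sqrt(2)*3^(1/4)*c/2) + C2*cos(sqrt(2)*3^(1/4)*c/2))*exp(-sqrt(2)*3^(1/4)*c/2) + (C3*sin(sqrt(2)*3^(1/4)*c/2) + C4*cos(sqrt(2)*3^(1/4)*c/2))*exp(sqrt(2)*3^(1/4)*c/2)


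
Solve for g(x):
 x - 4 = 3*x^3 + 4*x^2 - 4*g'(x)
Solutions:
 g(x) = C1 + 3*x^4/16 + x^3/3 - x^2/8 + x


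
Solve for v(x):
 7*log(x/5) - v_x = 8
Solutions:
 v(x) = C1 + 7*x*log(x) - 15*x - x*log(78125)


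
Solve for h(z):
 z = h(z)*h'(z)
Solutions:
 h(z) = -sqrt(C1 + z^2)
 h(z) = sqrt(C1 + z^2)


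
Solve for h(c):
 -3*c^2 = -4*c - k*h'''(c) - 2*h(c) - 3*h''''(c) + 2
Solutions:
 h(c) = C1*exp(c*(-k - sqrt(k^2 + 12*(k^2 + sqrt(k^4 - 512))^(1/3) + 96/(k^2 + sqrt(k^4 - 512))^(1/3)) + sqrt(2)*sqrt(k^3/sqrt(k^2 + 12*(k^2 + sqrt(k^4 - 512))^(1/3) + 96/(k^2 + sqrt(k^4 - 512))^(1/3)) + k^2 - 6*(k^2 + sqrt(k^4 - 512))^(1/3) - 48/(k^2 + sqrt(k^4 - 512))^(1/3)))/12) + C2*exp(c*(-k + sqrt(k^2 + 12*(k^2 + sqrt(k^4 - 512))^(1/3) + 96/(k^2 + sqrt(k^4 - 512))^(1/3)) - sqrt(2)*sqrt(-k^3/sqrt(k^2 + 12*(k^2 + sqrt(k^4 - 512))^(1/3) + 96/(k^2 + sqrt(k^4 - 512))^(1/3)) + k^2 - 6*(k^2 + sqrt(k^4 - 512))^(1/3) - 48/(k^2 + sqrt(k^4 - 512))^(1/3)))/12) + C3*exp(c*(-k + sqrt(k^2 + 12*(k^2 + sqrt(k^4 - 512))^(1/3) + 96/(k^2 + sqrt(k^4 - 512))^(1/3)) + sqrt(2)*sqrt(-k^3/sqrt(k^2 + 12*(k^2 + sqrt(k^4 - 512))^(1/3) + 96/(k^2 + sqrt(k^4 - 512))^(1/3)) + k^2 - 6*(k^2 + sqrt(k^4 - 512))^(1/3) - 48/(k^2 + sqrt(k^4 - 512))^(1/3)))/12) + C4*exp(-c*(k + sqrt(k^2 + 12*(k^2 + sqrt(k^4 - 512))^(1/3) + 96/(k^2 + sqrt(k^4 - 512))^(1/3)) + sqrt(2)*sqrt(k^3/sqrt(k^2 + 12*(k^2 + sqrt(k^4 - 512))^(1/3) + 96/(k^2 + sqrt(k^4 - 512))^(1/3)) + k^2 - 6*(k^2 + sqrt(k^4 - 512))^(1/3) - 48/(k^2 + sqrt(k^4 - 512))^(1/3)))/12) + 3*c^2/2 - 2*c + 1


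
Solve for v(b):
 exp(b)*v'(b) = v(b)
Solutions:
 v(b) = C1*exp(-exp(-b))


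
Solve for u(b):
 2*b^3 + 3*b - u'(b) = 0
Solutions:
 u(b) = C1 + b^4/2 + 3*b^2/2


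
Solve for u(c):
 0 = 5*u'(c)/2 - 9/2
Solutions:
 u(c) = C1 + 9*c/5


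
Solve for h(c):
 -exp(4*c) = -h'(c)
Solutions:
 h(c) = C1 + exp(4*c)/4


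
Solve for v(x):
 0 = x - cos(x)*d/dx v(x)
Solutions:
 v(x) = C1 + Integral(x/cos(x), x)


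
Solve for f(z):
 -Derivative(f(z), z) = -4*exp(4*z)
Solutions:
 f(z) = C1 + exp(4*z)


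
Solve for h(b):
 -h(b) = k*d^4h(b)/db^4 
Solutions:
 h(b) = C1*exp(-b*(-1/k)^(1/4)) + C2*exp(b*(-1/k)^(1/4)) + C3*exp(-I*b*(-1/k)^(1/4)) + C4*exp(I*b*(-1/k)^(1/4))


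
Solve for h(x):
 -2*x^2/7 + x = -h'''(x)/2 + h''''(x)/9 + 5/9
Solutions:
 h(x) = C1 + C2*x + C3*x^2 + C4*exp(9*x/2) + x^5/105 - 55*x^4/756 + 205*x^3/1701


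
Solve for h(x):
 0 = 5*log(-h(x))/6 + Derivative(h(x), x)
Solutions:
 -li(-h(x)) = C1 - 5*x/6


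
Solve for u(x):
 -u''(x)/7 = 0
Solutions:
 u(x) = C1 + C2*x


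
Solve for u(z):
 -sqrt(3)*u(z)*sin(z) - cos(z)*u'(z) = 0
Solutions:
 u(z) = C1*cos(z)^(sqrt(3))


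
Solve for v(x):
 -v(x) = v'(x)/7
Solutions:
 v(x) = C1*exp(-7*x)


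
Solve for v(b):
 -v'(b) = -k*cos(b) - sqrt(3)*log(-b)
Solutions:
 v(b) = C1 + sqrt(3)*b*(log(-b) - 1) + k*sin(b)


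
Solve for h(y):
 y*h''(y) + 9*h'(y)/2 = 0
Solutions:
 h(y) = C1 + C2/y^(7/2)


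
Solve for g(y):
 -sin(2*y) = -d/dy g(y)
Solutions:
 g(y) = C1 - cos(2*y)/2


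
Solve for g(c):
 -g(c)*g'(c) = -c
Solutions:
 g(c) = -sqrt(C1 + c^2)
 g(c) = sqrt(C1 + c^2)


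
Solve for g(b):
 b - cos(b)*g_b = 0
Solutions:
 g(b) = C1 + Integral(b/cos(b), b)


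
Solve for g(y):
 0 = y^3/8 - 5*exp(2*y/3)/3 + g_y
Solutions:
 g(y) = C1 - y^4/32 + 5*exp(2*y/3)/2


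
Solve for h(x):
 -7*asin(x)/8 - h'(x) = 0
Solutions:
 h(x) = C1 - 7*x*asin(x)/8 - 7*sqrt(1 - x^2)/8


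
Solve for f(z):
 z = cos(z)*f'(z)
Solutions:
 f(z) = C1 + Integral(z/cos(z), z)


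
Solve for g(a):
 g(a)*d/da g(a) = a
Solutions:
 g(a) = -sqrt(C1 + a^2)
 g(a) = sqrt(C1 + a^2)


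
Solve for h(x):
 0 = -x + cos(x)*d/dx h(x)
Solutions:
 h(x) = C1 + Integral(x/cos(x), x)


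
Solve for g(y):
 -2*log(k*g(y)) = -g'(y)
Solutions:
 li(k*g(y))/k = C1 + 2*y


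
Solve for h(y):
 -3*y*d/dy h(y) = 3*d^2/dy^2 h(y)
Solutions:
 h(y) = C1 + C2*erf(sqrt(2)*y/2)


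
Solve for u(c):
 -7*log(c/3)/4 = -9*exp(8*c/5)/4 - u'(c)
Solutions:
 u(c) = C1 + 7*c*log(c)/4 + 7*c*(-log(3) - 1)/4 - 45*exp(8*c/5)/32


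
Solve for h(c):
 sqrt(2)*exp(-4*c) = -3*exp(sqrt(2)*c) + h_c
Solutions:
 h(c) = C1 + 3*sqrt(2)*exp(sqrt(2)*c)/2 - sqrt(2)*exp(-4*c)/4


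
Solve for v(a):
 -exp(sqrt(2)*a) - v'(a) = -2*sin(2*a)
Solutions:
 v(a) = C1 - sqrt(2)*exp(sqrt(2)*a)/2 - cos(2*a)


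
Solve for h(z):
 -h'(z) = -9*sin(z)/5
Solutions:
 h(z) = C1 - 9*cos(z)/5


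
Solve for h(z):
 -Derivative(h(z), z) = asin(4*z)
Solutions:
 h(z) = C1 - z*asin(4*z) - sqrt(1 - 16*z^2)/4


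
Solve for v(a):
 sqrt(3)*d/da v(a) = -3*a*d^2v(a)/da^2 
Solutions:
 v(a) = C1 + C2*a^(1 - sqrt(3)/3)


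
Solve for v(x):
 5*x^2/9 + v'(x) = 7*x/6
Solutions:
 v(x) = C1 - 5*x^3/27 + 7*x^2/12


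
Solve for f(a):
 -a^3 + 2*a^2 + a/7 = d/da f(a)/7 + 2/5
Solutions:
 f(a) = C1 - 7*a^4/4 + 14*a^3/3 + a^2/2 - 14*a/5


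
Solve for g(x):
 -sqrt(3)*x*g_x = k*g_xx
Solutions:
 g(x) = C1 + C2*sqrt(k)*erf(sqrt(2)*3^(1/4)*x*sqrt(1/k)/2)


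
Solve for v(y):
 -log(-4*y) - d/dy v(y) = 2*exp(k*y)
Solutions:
 v(y) = C1 - y*log(-y) + y*(1 - 2*log(2)) + Piecewise((-2*exp(k*y)/k, Ne(k, 0)), (-2*y, True))


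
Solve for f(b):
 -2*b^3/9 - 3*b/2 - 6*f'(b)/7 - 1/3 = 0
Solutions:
 f(b) = C1 - 7*b^4/108 - 7*b^2/8 - 7*b/18


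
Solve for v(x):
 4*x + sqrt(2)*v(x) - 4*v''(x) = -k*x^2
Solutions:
 v(x) = C1*exp(-2^(1/4)*x/2) + C2*exp(2^(1/4)*x/2) - sqrt(2)*k*x^2/2 - 4*k - 2*sqrt(2)*x


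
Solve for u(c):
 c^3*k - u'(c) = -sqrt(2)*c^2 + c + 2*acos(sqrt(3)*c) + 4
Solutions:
 u(c) = C1 + c^4*k/4 + sqrt(2)*c^3/3 - c^2/2 - 2*c*acos(sqrt(3)*c) - 4*c + 2*sqrt(3)*sqrt(1 - 3*c^2)/3


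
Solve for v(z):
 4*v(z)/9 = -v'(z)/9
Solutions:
 v(z) = C1*exp(-4*z)


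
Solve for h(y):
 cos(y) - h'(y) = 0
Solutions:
 h(y) = C1 + sin(y)


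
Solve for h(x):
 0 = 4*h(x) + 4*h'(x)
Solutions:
 h(x) = C1*exp(-x)


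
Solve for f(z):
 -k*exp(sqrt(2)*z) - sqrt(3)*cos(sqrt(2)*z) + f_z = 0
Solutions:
 f(z) = C1 + sqrt(2)*k*exp(sqrt(2)*z)/2 + sqrt(6)*sin(sqrt(2)*z)/2


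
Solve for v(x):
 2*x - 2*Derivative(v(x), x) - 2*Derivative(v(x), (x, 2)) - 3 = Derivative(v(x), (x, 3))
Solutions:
 v(x) = C1 + x^2/2 - 5*x/2 + (C2*sin(x) + C3*cos(x))*exp(-x)


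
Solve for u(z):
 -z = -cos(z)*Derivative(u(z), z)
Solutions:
 u(z) = C1 + Integral(z/cos(z), z)


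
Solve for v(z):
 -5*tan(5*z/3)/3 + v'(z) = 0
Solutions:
 v(z) = C1 - log(cos(5*z/3))


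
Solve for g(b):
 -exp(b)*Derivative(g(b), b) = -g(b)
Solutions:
 g(b) = C1*exp(-exp(-b))


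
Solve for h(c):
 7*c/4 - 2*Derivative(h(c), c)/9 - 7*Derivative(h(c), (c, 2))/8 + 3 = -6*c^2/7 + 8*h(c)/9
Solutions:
 h(c) = 27*c^2/28 + 333*c/224 + (C1*sin(8*sqrt(62)*c/63) + C2*cos(8*sqrt(62)*c/63))*exp(-8*c/63) + 495/448


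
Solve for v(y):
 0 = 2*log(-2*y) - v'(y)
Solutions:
 v(y) = C1 + 2*y*log(-y) + 2*y*(-1 + log(2))


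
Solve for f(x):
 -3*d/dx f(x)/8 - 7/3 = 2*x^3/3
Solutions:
 f(x) = C1 - 4*x^4/9 - 56*x/9


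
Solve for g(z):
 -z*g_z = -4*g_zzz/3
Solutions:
 g(z) = C1 + Integral(C2*airyai(6^(1/3)*z/2) + C3*airybi(6^(1/3)*z/2), z)


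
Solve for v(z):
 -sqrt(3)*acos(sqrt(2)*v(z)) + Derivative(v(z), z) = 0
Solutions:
 Integral(1/acos(sqrt(2)*_y), (_y, v(z))) = C1 + sqrt(3)*z


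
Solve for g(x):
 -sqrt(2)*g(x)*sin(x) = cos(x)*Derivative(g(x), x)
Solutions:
 g(x) = C1*cos(x)^(sqrt(2))


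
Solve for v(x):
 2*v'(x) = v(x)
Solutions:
 v(x) = C1*exp(x/2)


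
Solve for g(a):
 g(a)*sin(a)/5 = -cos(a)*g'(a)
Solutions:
 g(a) = C1*cos(a)^(1/5)


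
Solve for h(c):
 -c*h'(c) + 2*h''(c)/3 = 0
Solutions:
 h(c) = C1 + C2*erfi(sqrt(3)*c/2)


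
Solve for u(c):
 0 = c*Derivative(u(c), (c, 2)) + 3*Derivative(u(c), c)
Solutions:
 u(c) = C1 + C2/c^2


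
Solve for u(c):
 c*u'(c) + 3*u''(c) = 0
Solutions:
 u(c) = C1 + C2*erf(sqrt(6)*c/6)


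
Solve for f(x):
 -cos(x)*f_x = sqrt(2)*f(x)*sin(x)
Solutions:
 f(x) = C1*cos(x)^(sqrt(2))


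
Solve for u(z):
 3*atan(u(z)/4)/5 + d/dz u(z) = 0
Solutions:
 Integral(1/atan(_y/4), (_y, u(z))) = C1 - 3*z/5


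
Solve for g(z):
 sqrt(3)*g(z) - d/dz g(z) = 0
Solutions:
 g(z) = C1*exp(sqrt(3)*z)


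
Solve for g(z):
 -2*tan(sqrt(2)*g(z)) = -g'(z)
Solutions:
 g(z) = sqrt(2)*(pi - asin(C1*exp(2*sqrt(2)*z)))/2
 g(z) = sqrt(2)*asin(C1*exp(2*sqrt(2)*z))/2


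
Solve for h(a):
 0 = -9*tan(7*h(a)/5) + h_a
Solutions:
 h(a) = -5*asin(C1*exp(63*a/5))/7 + 5*pi/7
 h(a) = 5*asin(C1*exp(63*a/5))/7


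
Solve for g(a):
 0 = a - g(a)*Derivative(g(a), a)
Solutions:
 g(a) = -sqrt(C1 + a^2)
 g(a) = sqrt(C1 + a^2)


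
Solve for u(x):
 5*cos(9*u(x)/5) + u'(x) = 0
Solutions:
 5*x - 5*log(sin(9*u(x)/5) - 1)/18 + 5*log(sin(9*u(x)/5) + 1)/18 = C1


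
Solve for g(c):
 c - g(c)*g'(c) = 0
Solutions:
 g(c) = -sqrt(C1 + c^2)
 g(c) = sqrt(C1 + c^2)


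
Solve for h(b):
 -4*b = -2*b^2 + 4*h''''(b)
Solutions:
 h(b) = C1 + C2*b + C3*b^2 + C4*b^3 + b^6/720 - b^5/120


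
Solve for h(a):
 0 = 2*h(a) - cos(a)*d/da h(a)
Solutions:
 h(a) = C1*(sin(a) + 1)/(sin(a) - 1)


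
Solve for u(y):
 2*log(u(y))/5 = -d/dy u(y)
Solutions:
 li(u(y)) = C1 - 2*y/5


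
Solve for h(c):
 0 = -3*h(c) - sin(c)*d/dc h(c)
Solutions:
 h(c) = C1*(cos(c) + 1)^(3/2)/(cos(c) - 1)^(3/2)


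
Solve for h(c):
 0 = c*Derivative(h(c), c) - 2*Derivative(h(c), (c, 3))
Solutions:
 h(c) = C1 + Integral(C2*airyai(2^(2/3)*c/2) + C3*airybi(2^(2/3)*c/2), c)


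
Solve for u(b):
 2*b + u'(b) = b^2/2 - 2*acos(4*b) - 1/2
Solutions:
 u(b) = C1 + b^3/6 - b^2 - 2*b*acos(4*b) - b/2 + sqrt(1 - 16*b^2)/2


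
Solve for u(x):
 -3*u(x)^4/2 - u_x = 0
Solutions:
 u(x) = 2^(1/3)*(1/(C1 + 9*x))^(1/3)
 u(x) = 2^(1/3)*(-3^(2/3) - 3*3^(1/6)*I)*(1/(C1 + 3*x))^(1/3)/6
 u(x) = 2^(1/3)*(-3^(2/3) + 3*3^(1/6)*I)*(1/(C1 + 3*x))^(1/3)/6


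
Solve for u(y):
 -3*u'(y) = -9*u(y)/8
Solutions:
 u(y) = C1*exp(3*y/8)


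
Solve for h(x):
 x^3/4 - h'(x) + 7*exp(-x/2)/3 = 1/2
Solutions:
 h(x) = C1 + x^4/16 - x/2 - 14*exp(-x/2)/3


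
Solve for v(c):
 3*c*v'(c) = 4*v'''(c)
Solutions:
 v(c) = C1 + Integral(C2*airyai(6^(1/3)*c/2) + C3*airybi(6^(1/3)*c/2), c)


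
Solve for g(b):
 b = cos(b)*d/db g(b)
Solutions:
 g(b) = C1 + Integral(b/cos(b), b)


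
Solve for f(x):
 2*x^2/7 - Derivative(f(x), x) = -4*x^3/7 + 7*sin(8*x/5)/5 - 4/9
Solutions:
 f(x) = C1 + x^4/7 + 2*x^3/21 + 4*x/9 + 7*cos(8*x/5)/8


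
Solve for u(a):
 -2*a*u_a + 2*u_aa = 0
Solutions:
 u(a) = C1 + C2*erfi(sqrt(2)*a/2)


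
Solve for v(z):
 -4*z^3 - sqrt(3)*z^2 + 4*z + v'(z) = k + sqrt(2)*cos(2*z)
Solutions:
 v(z) = C1 + k*z + z^4 + sqrt(3)*z^3/3 - 2*z^2 + sqrt(2)*sin(2*z)/2


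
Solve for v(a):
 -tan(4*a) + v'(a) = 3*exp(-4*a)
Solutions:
 v(a) = C1 + log(tan(4*a)^2 + 1)/8 - 3*exp(-4*a)/4


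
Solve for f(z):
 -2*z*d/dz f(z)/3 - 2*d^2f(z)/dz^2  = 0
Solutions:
 f(z) = C1 + C2*erf(sqrt(6)*z/6)


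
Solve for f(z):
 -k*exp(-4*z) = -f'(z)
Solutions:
 f(z) = C1 - k*exp(-4*z)/4


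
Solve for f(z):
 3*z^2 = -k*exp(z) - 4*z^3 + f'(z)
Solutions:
 f(z) = C1 + k*exp(z) + z^4 + z^3


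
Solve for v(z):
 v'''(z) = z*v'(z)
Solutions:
 v(z) = C1 + Integral(C2*airyai(z) + C3*airybi(z), z)


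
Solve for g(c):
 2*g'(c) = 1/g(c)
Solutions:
 g(c) = -sqrt(C1 + c)
 g(c) = sqrt(C1 + c)


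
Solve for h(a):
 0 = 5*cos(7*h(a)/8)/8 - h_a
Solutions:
 -5*a/8 - 4*log(sin(7*h(a)/8) - 1)/7 + 4*log(sin(7*h(a)/8) + 1)/7 = C1


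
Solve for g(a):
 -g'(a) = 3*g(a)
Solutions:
 g(a) = C1*exp(-3*a)


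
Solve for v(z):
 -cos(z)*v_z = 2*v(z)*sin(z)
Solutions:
 v(z) = C1*cos(z)^2


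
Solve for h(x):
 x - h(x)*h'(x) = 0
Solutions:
 h(x) = -sqrt(C1 + x^2)
 h(x) = sqrt(C1 + x^2)


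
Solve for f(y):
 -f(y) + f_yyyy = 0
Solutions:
 f(y) = C1*exp(-y) + C2*exp(y) + C3*sin(y) + C4*cos(y)


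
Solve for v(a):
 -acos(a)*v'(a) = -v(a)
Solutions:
 v(a) = C1*exp(Integral(1/acos(a), a))


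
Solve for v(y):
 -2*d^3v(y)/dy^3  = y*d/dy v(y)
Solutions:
 v(y) = C1 + Integral(C2*airyai(-2^(2/3)*y/2) + C3*airybi(-2^(2/3)*y/2), y)


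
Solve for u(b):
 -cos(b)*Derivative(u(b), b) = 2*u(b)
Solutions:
 u(b) = C1*(sin(b) - 1)/(sin(b) + 1)


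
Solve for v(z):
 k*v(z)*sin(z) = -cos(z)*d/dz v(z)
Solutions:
 v(z) = C1*exp(k*log(cos(z)))


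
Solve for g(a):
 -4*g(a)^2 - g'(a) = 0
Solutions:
 g(a) = 1/(C1 + 4*a)


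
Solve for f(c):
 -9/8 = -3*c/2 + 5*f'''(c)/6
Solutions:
 f(c) = C1 + C2*c + C3*c^2 + 3*c^4/40 - 9*c^3/40


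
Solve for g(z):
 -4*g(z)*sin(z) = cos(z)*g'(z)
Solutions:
 g(z) = C1*cos(z)^4


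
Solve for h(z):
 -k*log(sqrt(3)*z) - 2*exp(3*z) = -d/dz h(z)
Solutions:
 h(z) = C1 + k*z*log(z) + k*z*(-1 + log(3)/2) + 2*exp(3*z)/3


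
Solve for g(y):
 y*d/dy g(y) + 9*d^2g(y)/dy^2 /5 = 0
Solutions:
 g(y) = C1 + C2*erf(sqrt(10)*y/6)


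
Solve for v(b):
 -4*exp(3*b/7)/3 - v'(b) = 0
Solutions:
 v(b) = C1 - 28*exp(3*b/7)/9


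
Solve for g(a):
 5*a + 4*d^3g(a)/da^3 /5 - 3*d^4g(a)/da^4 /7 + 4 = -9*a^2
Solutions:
 g(a) = C1 + C2*a + C3*a^2 + C4*exp(28*a/15) - 3*a^5/16 - 1025*a^4/1344 - 23215*a^3/9408


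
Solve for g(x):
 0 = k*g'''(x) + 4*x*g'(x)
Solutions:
 g(x) = C1 + Integral(C2*airyai(2^(2/3)*x*(-1/k)^(1/3)) + C3*airybi(2^(2/3)*x*(-1/k)^(1/3)), x)


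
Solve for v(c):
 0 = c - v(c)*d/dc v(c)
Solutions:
 v(c) = -sqrt(C1 + c^2)
 v(c) = sqrt(C1 + c^2)


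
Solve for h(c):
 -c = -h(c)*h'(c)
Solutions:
 h(c) = -sqrt(C1 + c^2)
 h(c) = sqrt(C1 + c^2)


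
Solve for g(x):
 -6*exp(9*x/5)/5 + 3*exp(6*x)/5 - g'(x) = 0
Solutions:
 g(x) = C1 - 2*exp(9*x/5)/3 + exp(6*x)/10


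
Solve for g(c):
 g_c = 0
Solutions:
 g(c) = C1


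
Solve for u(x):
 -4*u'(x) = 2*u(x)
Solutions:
 u(x) = C1*exp(-x/2)


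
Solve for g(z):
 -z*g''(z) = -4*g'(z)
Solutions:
 g(z) = C1 + C2*z^5


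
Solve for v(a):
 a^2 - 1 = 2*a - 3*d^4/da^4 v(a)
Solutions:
 v(a) = C1 + C2*a + C3*a^2 + C4*a^3 - a^6/1080 + a^5/180 + a^4/72
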